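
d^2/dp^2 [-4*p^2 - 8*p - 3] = -8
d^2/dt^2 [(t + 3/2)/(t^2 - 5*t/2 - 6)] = 2/(t^3 - 12*t^2 + 48*t - 64)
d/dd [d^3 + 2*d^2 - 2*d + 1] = 3*d^2 + 4*d - 2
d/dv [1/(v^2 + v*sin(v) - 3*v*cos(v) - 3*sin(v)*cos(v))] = (-3*v*sin(v) - v*cos(v) - 2*v - sin(v) + 3*cos(v) + 3*cos(2*v))/((v + sin(v))^2*(v - 3*cos(v))^2)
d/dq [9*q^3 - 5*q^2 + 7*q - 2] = 27*q^2 - 10*q + 7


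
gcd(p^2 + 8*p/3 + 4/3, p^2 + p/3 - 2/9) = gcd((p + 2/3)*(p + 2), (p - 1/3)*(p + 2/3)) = p + 2/3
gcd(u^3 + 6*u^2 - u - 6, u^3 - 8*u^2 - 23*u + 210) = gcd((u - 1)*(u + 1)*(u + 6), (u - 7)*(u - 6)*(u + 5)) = 1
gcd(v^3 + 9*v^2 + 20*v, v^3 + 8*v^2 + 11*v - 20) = v^2 + 9*v + 20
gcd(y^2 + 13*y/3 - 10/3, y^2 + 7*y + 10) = y + 5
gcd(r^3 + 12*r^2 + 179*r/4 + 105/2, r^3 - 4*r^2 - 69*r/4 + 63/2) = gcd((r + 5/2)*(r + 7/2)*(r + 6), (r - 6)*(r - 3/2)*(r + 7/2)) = r + 7/2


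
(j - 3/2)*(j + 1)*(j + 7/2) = j^3 + 3*j^2 - 13*j/4 - 21/4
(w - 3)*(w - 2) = w^2 - 5*w + 6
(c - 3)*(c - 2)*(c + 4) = c^3 - c^2 - 14*c + 24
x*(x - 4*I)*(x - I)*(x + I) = x^4 - 4*I*x^3 + x^2 - 4*I*x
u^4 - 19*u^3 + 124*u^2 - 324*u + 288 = (u - 8)*(u - 6)*(u - 3)*(u - 2)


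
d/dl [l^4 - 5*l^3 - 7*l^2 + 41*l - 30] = 4*l^3 - 15*l^2 - 14*l + 41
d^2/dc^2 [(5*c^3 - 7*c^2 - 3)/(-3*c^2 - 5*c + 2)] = 2*(-260*c^3 + 357*c^2 + 75*c + 121)/(27*c^6 + 135*c^5 + 171*c^4 - 55*c^3 - 114*c^2 + 60*c - 8)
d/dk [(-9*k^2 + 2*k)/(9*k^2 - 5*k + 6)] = 3*(9*k^2 - 36*k + 4)/(81*k^4 - 90*k^3 + 133*k^2 - 60*k + 36)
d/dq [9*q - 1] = 9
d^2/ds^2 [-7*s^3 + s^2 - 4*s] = 2 - 42*s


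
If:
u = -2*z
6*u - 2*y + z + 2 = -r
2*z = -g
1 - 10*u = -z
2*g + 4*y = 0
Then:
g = 2/21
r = -55/21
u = 2/21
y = -1/21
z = -1/21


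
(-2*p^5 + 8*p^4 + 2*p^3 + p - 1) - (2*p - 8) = -2*p^5 + 8*p^4 + 2*p^3 - p + 7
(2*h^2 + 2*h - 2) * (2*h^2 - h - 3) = 4*h^4 + 2*h^3 - 12*h^2 - 4*h + 6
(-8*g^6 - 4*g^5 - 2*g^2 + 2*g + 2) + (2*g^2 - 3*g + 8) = -8*g^6 - 4*g^5 - g + 10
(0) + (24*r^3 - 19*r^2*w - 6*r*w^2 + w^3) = 24*r^3 - 19*r^2*w - 6*r*w^2 + w^3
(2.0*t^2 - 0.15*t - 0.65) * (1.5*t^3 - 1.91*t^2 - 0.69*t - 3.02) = 3.0*t^5 - 4.045*t^4 - 2.0685*t^3 - 4.695*t^2 + 0.9015*t + 1.963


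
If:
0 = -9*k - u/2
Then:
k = -u/18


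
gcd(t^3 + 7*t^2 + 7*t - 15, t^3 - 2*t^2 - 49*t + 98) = 1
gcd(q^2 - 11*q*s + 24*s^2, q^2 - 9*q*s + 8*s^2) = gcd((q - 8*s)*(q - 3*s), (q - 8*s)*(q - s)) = q - 8*s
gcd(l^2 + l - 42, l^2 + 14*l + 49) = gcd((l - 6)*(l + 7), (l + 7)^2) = l + 7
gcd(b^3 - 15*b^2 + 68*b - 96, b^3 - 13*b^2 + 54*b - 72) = b^2 - 7*b + 12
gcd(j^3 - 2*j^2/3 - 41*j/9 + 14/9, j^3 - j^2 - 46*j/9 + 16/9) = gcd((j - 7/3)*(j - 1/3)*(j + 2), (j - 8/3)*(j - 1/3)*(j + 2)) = j^2 + 5*j/3 - 2/3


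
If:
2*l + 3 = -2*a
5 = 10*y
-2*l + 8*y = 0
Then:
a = -7/2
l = 2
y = 1/2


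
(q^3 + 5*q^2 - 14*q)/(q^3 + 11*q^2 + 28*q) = (q - 2)/(q + 4)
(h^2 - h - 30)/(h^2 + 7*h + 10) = (h - 6)/(h + 2)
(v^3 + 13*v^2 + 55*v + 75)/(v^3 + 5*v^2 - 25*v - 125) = (v + 3)/(v - 5)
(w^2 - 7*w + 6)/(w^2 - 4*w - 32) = (-w^2 + 7*w - 6)/(-w^2 + 4*w + 32)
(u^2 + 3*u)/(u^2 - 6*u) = (u + 3)/(u - 6)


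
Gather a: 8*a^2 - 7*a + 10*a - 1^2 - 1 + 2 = 8*a^2 + 3*a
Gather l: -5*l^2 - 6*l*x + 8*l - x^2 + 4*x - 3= -5*l^2 + l*(8 - 6*x) - x^2 + 4*x - 3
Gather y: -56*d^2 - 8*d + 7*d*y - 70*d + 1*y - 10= -56*d^2 - 78*d + y*(7*d + 1) - 10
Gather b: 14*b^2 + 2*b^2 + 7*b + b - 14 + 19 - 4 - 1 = 16*b^2 + 8*b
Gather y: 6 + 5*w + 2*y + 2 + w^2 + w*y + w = w^2 + 6*w + y*(w + 2) + 8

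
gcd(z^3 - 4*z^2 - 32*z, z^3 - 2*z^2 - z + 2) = 1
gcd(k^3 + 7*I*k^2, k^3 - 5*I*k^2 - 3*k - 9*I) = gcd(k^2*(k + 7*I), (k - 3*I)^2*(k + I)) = 1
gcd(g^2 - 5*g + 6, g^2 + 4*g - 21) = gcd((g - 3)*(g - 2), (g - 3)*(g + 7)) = g - 3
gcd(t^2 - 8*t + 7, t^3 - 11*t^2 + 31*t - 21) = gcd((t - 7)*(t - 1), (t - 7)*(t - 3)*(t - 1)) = t^2 - 8*t + 7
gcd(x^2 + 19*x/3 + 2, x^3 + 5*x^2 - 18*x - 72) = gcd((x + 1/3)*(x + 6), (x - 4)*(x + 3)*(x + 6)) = x + 6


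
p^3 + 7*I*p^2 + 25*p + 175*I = (p - 5*I)*(p + 5*I)*(p + 7*I)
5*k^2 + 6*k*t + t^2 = (k + t)*(5*k + t)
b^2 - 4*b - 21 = (b - 7)*(b + 3)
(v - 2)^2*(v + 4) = v^3 - 12*v + 16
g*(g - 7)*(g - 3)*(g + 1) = g^4 - 9*g^3 + 11*g^2 + 21*g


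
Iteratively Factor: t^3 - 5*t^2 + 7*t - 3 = (t - 3)*(t^2 - 2*t + 1) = (t - 3)*(t - 1)*(t - 1)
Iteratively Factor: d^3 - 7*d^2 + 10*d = (d - 2)*(d^2 - 5*d) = d*(d - 2)*(d - 5)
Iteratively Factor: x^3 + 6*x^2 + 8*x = (x + 4)*(x^2 + 2*x) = x*(x + 4)*(x + 2)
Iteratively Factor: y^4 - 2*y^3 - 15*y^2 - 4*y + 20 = (y + 2)*(y^3 - 4*y^2 - 7*y + 10) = (y - 5)*(y + 2)*(y^2 + y - 2) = (y - 5)*(y + 2)^2*(y - 1)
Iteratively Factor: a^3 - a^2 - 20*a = (a + 4)*(a^2 - 5*a) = (a - 5)*(a + 4)*(a)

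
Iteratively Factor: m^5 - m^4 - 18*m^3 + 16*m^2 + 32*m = (m + 4)*(m^4 - 5*m^3 + 2*m^2 + 8*m) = (m - 4)*(m + 4)*(m^3 - m^2 - 2*m) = m*(m - 4)*(m + 4)*(m^2 - m - 2) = m*(m - 4)*(m + 1)*(m + 4)*(m - 2)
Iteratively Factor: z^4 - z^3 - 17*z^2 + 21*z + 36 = (z + 1)*(z^3 - 2*z^2 - 15*z + 36) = (z - 3)*(z + 1)*(z^2 + z - 12) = (z - 3)*(z + 1)*(z + 4)*(z - 3)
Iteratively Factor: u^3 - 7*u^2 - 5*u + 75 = (u + 3)*(u^2 - 10*u + 25) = (u - 5)*(u + 3)*(u - 5)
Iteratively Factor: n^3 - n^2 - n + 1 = (n + 1)*(n^2 - 2*n + 1) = (n - 1)*(n + 1)*(n - 1)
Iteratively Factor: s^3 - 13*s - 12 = (s - 4)*(s^2 + 4*s + 3) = (s - 4)*(s + 1)*(s + 3)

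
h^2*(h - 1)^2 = h^4 - 2*h^3 + h^2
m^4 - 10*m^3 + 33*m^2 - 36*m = m*(m - 4)*(m - 3)^2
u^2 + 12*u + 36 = (u + 6)^2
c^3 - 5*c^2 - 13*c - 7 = (c - 7)*(c + 1)^2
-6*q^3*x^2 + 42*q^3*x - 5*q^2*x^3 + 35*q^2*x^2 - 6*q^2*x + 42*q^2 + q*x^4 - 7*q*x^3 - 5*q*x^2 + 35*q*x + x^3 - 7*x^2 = (-6*q + x)*(q + x)*(x - 7)*(q*x + 1)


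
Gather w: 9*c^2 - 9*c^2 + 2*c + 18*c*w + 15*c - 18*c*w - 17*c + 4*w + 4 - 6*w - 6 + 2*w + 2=0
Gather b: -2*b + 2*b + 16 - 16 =0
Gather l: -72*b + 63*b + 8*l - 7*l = -9*b + l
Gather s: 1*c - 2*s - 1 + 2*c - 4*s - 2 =3*c - 6*s - 3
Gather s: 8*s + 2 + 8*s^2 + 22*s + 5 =8*s^2 + 30*s + 7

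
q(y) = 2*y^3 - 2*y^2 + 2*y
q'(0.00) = 2.00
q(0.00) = 0.00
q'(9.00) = 452.00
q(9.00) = 1314.00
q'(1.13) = 5.14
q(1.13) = 2.59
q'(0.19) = 1.46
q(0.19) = 0.32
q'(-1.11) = 13.83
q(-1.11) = -7.42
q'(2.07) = 19.43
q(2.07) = 13.31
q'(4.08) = 85.56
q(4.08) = 110.70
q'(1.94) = 16.82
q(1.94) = 10.96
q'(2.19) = 22.02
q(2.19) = 15.79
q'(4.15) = 88.74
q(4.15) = 116.80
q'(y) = 6*y^2 - 4*y + 2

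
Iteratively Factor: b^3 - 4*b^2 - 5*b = (b - 5)*(b^2 + b) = (b - 5)*(b + 1)*(b)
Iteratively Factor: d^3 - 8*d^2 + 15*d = (d - 5)*(d^2 - 3*d) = d*(d - 5)*(d - 3)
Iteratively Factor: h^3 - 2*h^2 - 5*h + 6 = (h - 3)*(h^2 + h - 2) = (h - 3)*(h + 2)*(h - 1)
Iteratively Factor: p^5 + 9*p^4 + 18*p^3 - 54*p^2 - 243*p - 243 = (p + 3)*(p^4 + 6*p^3 - 54*p - 81) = (p + 3)^2*(p^3 + 3*p^2 - 9*p - 27) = (p + 3)^3*(p^2 - 9) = (p - 3)*(p + 3)^3*(p + 3)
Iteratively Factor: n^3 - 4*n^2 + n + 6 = (n - 3)*(n^2 - n - 2) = (n - 3)*(n - 2)*(n + 1)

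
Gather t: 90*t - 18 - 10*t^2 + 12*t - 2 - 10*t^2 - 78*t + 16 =-20*t^2 + 24*t - 4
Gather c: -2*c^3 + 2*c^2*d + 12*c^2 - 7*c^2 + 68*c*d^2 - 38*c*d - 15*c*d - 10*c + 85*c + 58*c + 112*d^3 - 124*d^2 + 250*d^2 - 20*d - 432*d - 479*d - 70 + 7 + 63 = -2*c^3 + c^2*(2*d + 5) + c*(68*d^2 - 53*d + 133) + 112*d^3 + 126*d^2 - 931*d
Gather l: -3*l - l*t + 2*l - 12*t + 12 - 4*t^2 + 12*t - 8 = l*(-t - 1) - 4*t^2 + 4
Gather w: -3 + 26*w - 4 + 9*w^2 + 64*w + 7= 9*w^2 + 90*w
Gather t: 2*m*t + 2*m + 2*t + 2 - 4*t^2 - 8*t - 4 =2*m - 4*t^2 + t*(2*m - 6) - 2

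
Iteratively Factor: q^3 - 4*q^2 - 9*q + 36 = (q - 3)*(q^2 - q - 12) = (q - 3)*(q + 3)*(q - 4)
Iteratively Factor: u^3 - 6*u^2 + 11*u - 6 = (u - 3)*(u^2 - 3*u + 2) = (u - 3)*(u - 2)*(u - 1)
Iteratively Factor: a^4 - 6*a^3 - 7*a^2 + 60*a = (a)*(a^3 - 6*a^2 - 7*a + 60) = a*(a + 3)*(a^2 - 9*a + 20) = a*(a - 5)*(a + 3)*(a - 4)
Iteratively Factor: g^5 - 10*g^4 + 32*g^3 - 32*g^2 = (g - 4)*(g^4 - 6*g^3 + 8*g^2) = g*(g - 4)*(g^3 - 6*g^2 + 8*g) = g^2*(g - 4)*(g^2 - 6*g + 8) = g^2*(g - 4)^2*(g - 2)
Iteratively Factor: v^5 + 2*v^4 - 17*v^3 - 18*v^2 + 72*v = (v)*(v^4 + 2*v^3 - 17*v^2 - 18*v + 72) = v*(v + 3)*(v^3 - v^2 - 14*v + 24) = v*(v - 2)*(v + 3)*(v^2 + v - 12) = v*(v - 2)*(v + 3)*(v + 4)*(v - 3)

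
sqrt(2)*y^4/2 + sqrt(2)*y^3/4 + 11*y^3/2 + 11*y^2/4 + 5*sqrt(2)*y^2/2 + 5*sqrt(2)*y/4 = y*(y + 1/2)*(y + 5*sqrt(2))*(sqrt(2)*y/2 + 1/2)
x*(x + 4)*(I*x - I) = I*x^3 + 3*I*x^2 - 4*I*x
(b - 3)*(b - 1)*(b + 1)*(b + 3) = b^4 - 10*b^2 + 9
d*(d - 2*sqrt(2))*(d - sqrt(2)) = d^3 - 3*sqrt(2)*d^2 + 4*d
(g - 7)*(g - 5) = g^2 - 12*g + 35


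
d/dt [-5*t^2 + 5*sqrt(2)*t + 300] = -10*t + 5*sqrt(2)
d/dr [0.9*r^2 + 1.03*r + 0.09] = 1.8*r + 1.03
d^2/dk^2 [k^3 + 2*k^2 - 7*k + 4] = 6*k + 4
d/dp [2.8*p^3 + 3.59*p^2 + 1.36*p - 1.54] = 8.4*p^2 + 7.18*p + 1.36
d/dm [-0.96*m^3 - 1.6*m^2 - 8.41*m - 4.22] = -2.88*m^2 - 3.2*m - 8.41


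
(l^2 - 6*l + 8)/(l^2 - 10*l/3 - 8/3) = 3*(l - 2)/(3*l + 2)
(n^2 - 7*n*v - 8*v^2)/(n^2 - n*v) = (n^2 - 7*n*v - 8*v^2)/(n*(n - v))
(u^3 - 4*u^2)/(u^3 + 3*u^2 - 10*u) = u*(u - 4)/(u^2 + 3*u - 10)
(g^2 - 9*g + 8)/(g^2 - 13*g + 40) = (g - 1)/(g - 5)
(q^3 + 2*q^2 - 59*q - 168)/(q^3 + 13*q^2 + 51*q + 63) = (q - 8)/(q + 3)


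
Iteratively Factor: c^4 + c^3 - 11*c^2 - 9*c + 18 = (c + 3)*(c^3 - 2*c^2 - 5*c + 6) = (c - 3)*(c + 3)*(c^2 + c - 2) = (c - 3)*(c - 1)*(c + 3)*(c + 2)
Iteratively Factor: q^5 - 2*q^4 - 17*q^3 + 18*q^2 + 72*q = (q + 2)*(q^4 - 4*q^3 - 9*q^2 + 36*q) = q*(q + 2)*(q^3 - 4*q^2 - 9*q + 36) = q*(q - 4)*(q + 2)*(q^2 - 9) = q*(q - 4)*(q + 2)*(q + 3)*(q - 3)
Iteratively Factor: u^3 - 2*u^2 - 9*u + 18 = (u + 3)*(u^2 - 5*u + 6) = (u - 3)*(u + 3)*(u - 2)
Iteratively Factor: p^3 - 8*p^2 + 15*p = (p)*(p^2 - 8*p + 15) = p*(p - 5)*(p - 3)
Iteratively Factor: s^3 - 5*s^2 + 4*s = (s - 1)*(s^2 - 4*s) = (s - 4)*(s - 1)*(s)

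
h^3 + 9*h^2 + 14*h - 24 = (h - 1)*(h + 4)*(h + 6)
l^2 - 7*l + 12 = (l - 4)*(l - 3)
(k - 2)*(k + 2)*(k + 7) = k^3 + 7*k^2 - 4*k - 28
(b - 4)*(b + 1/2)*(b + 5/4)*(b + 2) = b^4 - b^3/4 - 87*b^2/8 - 61*b/4 - 5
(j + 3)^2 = j^2 + 6*j + 9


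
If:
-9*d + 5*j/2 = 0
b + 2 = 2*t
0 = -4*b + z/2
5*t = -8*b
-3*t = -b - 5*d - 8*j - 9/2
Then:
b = -10/21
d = -365/7098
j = -219/1183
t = 16/21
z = -80/21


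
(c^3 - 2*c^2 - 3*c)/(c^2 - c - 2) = c*(c - 3)/(c - 2)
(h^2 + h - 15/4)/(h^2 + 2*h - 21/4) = (2*h + 5)/(2*h + 7)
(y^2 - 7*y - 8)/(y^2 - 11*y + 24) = (y + 1)/(y - 3)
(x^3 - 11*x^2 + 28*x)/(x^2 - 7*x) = x - 4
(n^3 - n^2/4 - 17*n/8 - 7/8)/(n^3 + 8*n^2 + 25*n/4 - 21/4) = (8*n^3 - 2*n^2 - 17*n - 7)/(2*(4*n^3 + 32*n^2 + 25*n - 21))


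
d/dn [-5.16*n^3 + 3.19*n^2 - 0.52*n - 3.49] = -15.48*n^2 + 6.38*n - 0.52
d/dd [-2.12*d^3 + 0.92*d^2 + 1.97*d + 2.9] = -6.36*d^2 + 1.84*d + 1.97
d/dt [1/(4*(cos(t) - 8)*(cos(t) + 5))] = (2*cos(t) - 3)*sin(t)/(4*(cos(t) - 8)^2*(cos(t) + 5)^2)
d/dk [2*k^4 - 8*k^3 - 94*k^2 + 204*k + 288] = 8*k^3 - 24*k^2 - 188*k + 204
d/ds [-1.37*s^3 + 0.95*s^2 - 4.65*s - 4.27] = -4.11*s^2 + 1.9*s - 4.65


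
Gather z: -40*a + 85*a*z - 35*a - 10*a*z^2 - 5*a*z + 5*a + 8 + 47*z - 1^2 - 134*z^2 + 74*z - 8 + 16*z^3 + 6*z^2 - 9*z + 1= -70*a + 16*z^3 + z^2*(-10*a - 128) + z*(80*a + 112)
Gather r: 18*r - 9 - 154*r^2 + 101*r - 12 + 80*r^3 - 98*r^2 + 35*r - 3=80*r^3 - 252*r^2 + 154*r - 24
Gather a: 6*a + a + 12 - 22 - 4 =7*a - 14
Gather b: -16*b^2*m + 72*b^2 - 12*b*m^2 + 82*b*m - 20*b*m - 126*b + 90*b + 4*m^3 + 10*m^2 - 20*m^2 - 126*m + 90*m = b^2*(72 - 16*m) + b*(-12*m^2 + 62*m - 36) + 4*m^3 - 10*m^2 - 36*m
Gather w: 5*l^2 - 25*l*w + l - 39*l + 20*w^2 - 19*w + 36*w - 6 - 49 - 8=5*l^2 - 38*l + 20*w^2 + w*(17 - 25*l) - 63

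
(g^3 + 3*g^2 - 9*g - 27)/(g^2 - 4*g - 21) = (g^2 - 9)/(g - 7)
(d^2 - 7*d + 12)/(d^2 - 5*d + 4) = (d - 3)/(d - 1)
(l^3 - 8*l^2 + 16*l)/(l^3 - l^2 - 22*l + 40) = l*(l - 4)/(l^2 + 3*l - 10)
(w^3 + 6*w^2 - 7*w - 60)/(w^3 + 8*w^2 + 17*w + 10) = (w^2 + w - 12)/(w^2 + 3*w + 2)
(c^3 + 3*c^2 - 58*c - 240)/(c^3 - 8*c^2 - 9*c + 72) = (c^2 + 11*c + 30)/(c^2 - 9)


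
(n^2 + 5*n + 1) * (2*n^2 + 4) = 2*n^4 + 10*n^3 + 6*n^2 + 20*n + 4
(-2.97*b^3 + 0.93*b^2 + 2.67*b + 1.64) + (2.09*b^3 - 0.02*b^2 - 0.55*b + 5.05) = -0.88*b^3 + 0.91*b^2 + 2.12*b + 6.69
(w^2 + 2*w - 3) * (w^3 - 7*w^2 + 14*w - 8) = w^5 - 5*w^4 - 3*w^3 + 41*w^2 - 58*w + 24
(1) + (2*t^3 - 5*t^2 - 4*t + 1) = 2*t^3 - 5*t^2 - 4*t + 2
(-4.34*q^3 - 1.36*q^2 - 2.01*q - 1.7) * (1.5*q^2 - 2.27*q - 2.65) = -6.51*q^5 + 7.8118*q^4 + 11.5732*q^3 + 5.6167*q^2 + 9.1855*q + 4.505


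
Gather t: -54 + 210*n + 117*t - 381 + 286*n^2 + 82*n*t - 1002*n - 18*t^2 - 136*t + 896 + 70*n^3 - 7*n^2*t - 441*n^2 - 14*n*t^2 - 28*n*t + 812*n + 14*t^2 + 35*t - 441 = 70*n^3 - 155*n^2 + 20*n + t^2*(-14*n - 4) + t*(-7*n^2 + 54*n + 16) + 20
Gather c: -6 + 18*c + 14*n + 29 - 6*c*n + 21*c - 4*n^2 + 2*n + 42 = c*(39 - 6*n) - 4*n^2 + 16*n + 65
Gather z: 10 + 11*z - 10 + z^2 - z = z^2 + 10*z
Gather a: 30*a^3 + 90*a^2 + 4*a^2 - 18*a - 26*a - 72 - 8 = 30*a^3 + 94*a^2 - 44*a - 80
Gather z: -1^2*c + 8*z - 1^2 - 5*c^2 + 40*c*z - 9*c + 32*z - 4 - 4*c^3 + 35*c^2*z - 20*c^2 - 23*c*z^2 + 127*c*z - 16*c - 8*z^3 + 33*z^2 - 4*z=-4*c^3 - 25*c^2 - 26*c - 8*z^3 + z^2*(33 - 23*c) + z*(35*c^2 + 167*c + 36) - 5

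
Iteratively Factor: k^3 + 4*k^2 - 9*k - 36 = (k - 3)*(k^2 + 7*k + 12) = (k - 3)*(k + 4)*(k + 3)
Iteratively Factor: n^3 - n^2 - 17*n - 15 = (n + 3)*(n^2 - 4*n - 5) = (n - 5)*(n + 3)*(n + 1)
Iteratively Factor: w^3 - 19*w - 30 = (w - 5)*(w^2 + 5*w + 6) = (w - 5)*(w + 3)*(w + 2)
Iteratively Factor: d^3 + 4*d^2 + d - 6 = (d + 3)*(d^2 + d - 2) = (d + 2)*(d + 3)*(d - 1)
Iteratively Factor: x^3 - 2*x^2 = (x)*(x^2 - 2*x) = x^2*(x - 2)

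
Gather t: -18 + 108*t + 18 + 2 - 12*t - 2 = 96*t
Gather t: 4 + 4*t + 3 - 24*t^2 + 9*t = -24*t^2 + 13*t + 7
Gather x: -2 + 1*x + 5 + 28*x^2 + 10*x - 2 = 28*x^2 + 11*x + 1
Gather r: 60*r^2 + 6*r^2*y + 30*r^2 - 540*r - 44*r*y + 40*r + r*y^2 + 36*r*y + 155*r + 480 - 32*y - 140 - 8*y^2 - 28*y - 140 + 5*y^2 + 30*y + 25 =r^2*(6*y + 90) + r*(y^2 - 8*y - 345) - 3*y^2 - 30*y + 225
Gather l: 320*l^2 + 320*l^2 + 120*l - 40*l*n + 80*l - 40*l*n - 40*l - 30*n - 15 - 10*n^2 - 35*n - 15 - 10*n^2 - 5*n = 640*l^2 + l*(160 - 80*n) - 20*n^2 - 70*n - 30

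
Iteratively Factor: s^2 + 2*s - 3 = (s - 1)*(s + 3)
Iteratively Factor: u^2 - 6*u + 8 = (u - 2)*(u - 4)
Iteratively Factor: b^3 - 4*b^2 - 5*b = (b + 1)*(b^2 - 5*b) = (b - 5)*(b + 1)*(b)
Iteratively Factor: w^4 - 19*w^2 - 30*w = (w + 2)*(w^3 - 2*w^2 - 15*w) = (w - 5)*(w + 2)*(w^2 + 3*w) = (w - 5)*(w + 2)*(w + 3)*(w)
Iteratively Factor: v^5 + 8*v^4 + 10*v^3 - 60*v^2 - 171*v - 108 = (v + 3)*(v^4 + 5*v^3 - 5*v^2 - 45*v - 36) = (v + 3)^2*(v^3 + 2*v^2 - 11*v - 12) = (v + 1)*(v + 3)^2*(v^2 + v - 12) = (v + 1)*(v + 3)^2*(v + 4)*(v - 3)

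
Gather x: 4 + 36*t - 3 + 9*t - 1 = 45*t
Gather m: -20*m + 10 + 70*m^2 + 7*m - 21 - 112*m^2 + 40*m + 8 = -42*m^2 + 27*m - 3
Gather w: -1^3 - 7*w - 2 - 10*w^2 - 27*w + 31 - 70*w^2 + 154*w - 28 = -80*w^2 + 120*w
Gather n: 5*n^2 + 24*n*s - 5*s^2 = 5*n^2 + 24*n*s - 5*s^2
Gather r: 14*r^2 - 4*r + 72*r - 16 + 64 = 14*r^2 + 68*r + 48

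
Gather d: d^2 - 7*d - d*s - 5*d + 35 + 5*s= d^2 + d*(-s - 12) + 5*s + 35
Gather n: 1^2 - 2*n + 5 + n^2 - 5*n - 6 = n^2 - 7*n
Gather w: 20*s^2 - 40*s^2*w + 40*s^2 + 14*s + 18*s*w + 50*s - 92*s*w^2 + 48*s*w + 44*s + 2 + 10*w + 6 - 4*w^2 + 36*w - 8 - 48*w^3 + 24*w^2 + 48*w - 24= 60*s^2 + 108*s - 48*w^3 + w^2*(20 - 92*s) + w*(-40*s^2 + 66*s + 94) - 24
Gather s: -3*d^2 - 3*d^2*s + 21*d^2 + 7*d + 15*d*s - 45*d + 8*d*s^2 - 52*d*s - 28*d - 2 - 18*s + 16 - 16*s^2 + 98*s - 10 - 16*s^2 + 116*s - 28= 18*d^2 - 66*d + s^2*(8*d - 32) + s*(-3*d^2 - 37*d + 196) - 24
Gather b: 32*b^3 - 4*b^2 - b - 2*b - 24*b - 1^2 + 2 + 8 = 32*b^3 - 4*b^2 - 27*b + 9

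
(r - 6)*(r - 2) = r^2 - 8*r + 12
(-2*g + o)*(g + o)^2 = -2*g^3 - 3*g^2*o + o^3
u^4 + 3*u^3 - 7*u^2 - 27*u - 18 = (u - 3)*(u + 1)*(u + 2)*(u + 3)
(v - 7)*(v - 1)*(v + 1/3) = v^3 - 23*v^2/3 + 13*v/3 + 7/3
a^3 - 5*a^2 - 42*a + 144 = (a - 8)*(a - 3)*(a + 6)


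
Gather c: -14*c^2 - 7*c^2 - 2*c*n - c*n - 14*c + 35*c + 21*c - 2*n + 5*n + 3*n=-21*c^2 + c*(42 - 3*n) + 6*n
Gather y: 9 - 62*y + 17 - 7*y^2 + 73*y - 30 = -7*y^2 + 11*y - 4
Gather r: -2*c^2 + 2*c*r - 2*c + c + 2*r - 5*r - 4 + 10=-2*c^2 - c + r*(2*c - 3) + 6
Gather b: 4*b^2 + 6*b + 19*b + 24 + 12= 4*b^2 + 25*b + 36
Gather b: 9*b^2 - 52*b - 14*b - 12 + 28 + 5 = 9*b^2 - 66*b + 21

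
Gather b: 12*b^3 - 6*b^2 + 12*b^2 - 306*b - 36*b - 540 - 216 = 12*b^3 + 6*b^2 - 342*b - 756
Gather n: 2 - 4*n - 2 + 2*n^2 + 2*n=2*n^2 - 2*n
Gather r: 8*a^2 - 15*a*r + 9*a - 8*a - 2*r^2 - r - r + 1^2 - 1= 8*a^2 + a - 2*r^2 + r*(-15*a - 2)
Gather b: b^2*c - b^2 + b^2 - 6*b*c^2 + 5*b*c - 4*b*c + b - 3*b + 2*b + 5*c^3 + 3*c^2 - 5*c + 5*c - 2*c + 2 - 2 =b^2*c + b*(-6*c^2 + c) + 5*c^3 + 3*c^2 - 2*c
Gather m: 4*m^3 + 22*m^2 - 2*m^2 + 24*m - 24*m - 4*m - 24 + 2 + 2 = 4*m^3 + 20*m^2 - 4*m - 20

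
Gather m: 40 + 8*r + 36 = 8*r + 76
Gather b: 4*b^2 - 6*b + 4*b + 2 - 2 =4*b^2 - 2*b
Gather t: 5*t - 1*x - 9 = 5*t - x - 9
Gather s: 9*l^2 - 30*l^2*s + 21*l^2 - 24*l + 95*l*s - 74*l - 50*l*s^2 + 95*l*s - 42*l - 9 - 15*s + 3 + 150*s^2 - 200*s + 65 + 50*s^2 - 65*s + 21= 30*l^2 - 140*l + s^2*(200 - 50*l) + s*(-30*l^2 + 190*l - 280) + 80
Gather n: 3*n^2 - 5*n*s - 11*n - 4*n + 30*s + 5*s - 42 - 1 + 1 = 3*n^2 + n*(-5*s - 15) + 35*s - 42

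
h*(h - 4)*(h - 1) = h^3 - 5*h^2 + 4*h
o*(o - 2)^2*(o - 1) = o^4 - 5*o^3 + 8*o^2 - 4*o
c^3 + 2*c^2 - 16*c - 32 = (c - 4)*(c + 2)*(c + 4)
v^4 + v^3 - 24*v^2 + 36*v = v*(v - 3)*(v - 2)*(v + 6)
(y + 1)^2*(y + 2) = y^3 + 4*y^2 + 5*y + 2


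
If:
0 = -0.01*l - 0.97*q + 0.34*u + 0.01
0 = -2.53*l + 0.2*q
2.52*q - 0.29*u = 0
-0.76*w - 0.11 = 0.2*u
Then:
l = -0.00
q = -0.01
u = -0.04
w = -0.13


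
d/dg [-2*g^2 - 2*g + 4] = -4*g - 2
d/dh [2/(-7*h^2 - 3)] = 28*h/(7*h^2 + 3)^2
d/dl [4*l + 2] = 4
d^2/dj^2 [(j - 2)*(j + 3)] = 2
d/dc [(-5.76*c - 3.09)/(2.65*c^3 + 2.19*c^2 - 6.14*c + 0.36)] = (30.528*c^3 + 37.1799*c^2 + 13.5342*c - 21.0462)/(7.0225*c^6 + 11.607*c^5 - 27.7459*c^4 - 24.9852*c^3 + 39.2764*c^2 - 4.4208*c + 0.1296)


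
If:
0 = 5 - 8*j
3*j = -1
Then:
No Solution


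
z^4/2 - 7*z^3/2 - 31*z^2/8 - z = z*(z/2 + 1/4)*(z - 8)*(z + 1/2)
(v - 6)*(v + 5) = v^2 - v - 30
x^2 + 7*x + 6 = (x + 1)*(x + 6)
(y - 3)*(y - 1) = y^2 - 4*y + 3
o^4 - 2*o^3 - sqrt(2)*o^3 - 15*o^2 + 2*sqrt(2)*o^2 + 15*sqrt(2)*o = o*(o - 5)*(o + 3)*(o - sqrt(2))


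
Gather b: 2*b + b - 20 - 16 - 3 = 3*b - 39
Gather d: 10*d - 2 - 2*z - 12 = 10*d - 2*z - 14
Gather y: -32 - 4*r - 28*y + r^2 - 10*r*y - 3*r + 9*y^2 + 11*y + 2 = r^2 - 7*r + 9*y^2 + y*(-10*r - 17) - 30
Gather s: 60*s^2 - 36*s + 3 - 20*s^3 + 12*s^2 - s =-20*s^3 + 72*s^2 - 37*s + 3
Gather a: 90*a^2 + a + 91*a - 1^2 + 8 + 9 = 90*a^2 + 92*a + 16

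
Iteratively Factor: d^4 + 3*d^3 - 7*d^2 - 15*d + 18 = (d - 2)*(d^3 + 5*d^2 + 3*d - 9) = (d - 2)*(d - 1)*(d^2 + 6*d + 9) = (d - 2)*(d - 1)*(d + 3)*(d + 3)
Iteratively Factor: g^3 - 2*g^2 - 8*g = (g)*(g^2 - 2*g - 8) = g*(g - 4)*(g + 2)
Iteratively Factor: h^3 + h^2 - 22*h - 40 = (h + 4)*(h^2 - 3*h - 10) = (h - 5)*(h + 4)*(h + 2)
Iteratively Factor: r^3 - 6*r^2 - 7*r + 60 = (r - 4)*(r^2 - 2*r - 15) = (r - 5)*(r - 4)*(r + 3)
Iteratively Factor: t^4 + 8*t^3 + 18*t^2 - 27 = (t + 3)*(t^3 + 5*t^2 + 3*t - 9) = (t + 3)^2*(t^2 + 2*t - 3) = (t + 3)^3*(t - 1)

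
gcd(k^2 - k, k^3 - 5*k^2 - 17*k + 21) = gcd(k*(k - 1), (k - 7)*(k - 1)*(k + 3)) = k - 1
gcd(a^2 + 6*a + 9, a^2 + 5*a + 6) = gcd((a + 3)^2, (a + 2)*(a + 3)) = a + 3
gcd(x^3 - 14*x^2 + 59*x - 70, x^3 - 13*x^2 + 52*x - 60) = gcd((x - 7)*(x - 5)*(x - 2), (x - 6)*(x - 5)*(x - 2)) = x^2 - 7*x + 10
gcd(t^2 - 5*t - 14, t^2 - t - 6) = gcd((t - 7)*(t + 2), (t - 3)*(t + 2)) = t + 2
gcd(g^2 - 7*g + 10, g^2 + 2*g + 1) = 1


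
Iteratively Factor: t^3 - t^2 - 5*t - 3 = (t - 3)*(t^2 + 2*t + 1) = (t - 3)*(t + 1)*(t + 1)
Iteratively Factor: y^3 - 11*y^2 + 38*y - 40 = (y - 4)*(y^2 - 7*y + 10) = (y - 5)*(y - 4)*(y - 2)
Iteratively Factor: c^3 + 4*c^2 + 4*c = (c)*(c^2 + 4*c + 4) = c*(c + 2)*(c + 2)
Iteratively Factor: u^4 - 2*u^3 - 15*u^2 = (u - 5)*(u^3 + 3*u^2) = u*(u - 5)*(u^2 + 3*u) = u^2*(u - 5)*(u + 3)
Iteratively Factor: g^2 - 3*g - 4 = (g + 1)*(g - 4)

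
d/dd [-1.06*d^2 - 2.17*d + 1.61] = -2.12*d - 2.17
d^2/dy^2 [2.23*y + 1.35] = 0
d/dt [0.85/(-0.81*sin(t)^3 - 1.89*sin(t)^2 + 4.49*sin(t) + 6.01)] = (2.0655*sin(t)^2 + 3.213*sin(t) - 3.8165)*cos(t)/(0.81*sin(t)^3 + 1.89*sin(t)^2 - 4.49*sin(t) - 6.01)^2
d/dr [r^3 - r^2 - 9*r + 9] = 3*r^2 - 2*r - 9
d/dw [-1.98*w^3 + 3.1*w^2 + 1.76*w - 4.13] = -5.94*w^2 + 6.2*w + 1.76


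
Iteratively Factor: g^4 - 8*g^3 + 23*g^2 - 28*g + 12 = (g - 3)*(g^3 - 5*g^2 + 8*g - 4) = (g - 3)*(g - 2)*(g^2 - 3*g + 2) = (g - 3)*(g - 2)^2*(g - 1)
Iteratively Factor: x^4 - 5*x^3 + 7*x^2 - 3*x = (x - 1)*(x^3 - 4*x^2 + 3*x) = (x - 3)*(x - 1)*(x^2 - x) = (x - 3)*(x - 1)^2*(x)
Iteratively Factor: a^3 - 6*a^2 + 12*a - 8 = (a - 2)*(a^2 - 4*a + 4) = (a - 2)^2*(a - 2)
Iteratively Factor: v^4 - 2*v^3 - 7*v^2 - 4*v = (v + 1)*(v^3 - 3*v^2 - 4*v) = v*(v + 1)*(v^2 - 3*v - 4) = v*(v - 4)*(v + 1)*(v + 1)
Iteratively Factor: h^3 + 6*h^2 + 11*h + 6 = (h + 1)*(h^2 + 5*h + 6) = (h + 1)*(h + 2)*(h + 3)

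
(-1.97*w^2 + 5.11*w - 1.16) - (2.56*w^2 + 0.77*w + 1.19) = -4.53*w^2 + 4.34*w - 2.35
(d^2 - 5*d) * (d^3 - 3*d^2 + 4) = d^5 - 8*d^4 + 15*d^3 + 4*d^2 - 20*d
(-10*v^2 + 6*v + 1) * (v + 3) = -10*v^3 - 24*v^2 + 19*v + 3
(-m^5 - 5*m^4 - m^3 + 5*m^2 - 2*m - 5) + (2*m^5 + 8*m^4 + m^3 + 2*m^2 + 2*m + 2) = m^5 + 3*m^4 + 7*m^2 - 3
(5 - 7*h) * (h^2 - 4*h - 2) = -7*h^3 + 33*h^2 - 6*h - 10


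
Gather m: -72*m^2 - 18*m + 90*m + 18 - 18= -72*m^2 + 72*m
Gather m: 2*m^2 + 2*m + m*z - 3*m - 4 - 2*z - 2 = 2*m^2 + m*(z - 1) - 2*z - 6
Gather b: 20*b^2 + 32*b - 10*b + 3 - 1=20*b^2 + 22*b + 2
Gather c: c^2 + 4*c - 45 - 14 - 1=c^2 + 4*c - 60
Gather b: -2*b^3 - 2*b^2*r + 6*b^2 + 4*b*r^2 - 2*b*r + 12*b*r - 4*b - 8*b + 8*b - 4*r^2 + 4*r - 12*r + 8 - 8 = -2*b^3 + b^2*(6 - 2*r) + b*(4*r^2 + 10*r - 4) - 4*r^2 - 8*r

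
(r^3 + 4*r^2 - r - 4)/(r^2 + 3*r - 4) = r + 1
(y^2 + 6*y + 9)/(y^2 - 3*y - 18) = (y + 3)/(y - 6)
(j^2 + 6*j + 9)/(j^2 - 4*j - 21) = (j + 3)/(j - 7)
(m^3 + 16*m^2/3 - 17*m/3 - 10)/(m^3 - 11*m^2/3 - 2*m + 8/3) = (3*m^2 + 13*m - 30)/(3*m^2 - 14*m + 8)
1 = 1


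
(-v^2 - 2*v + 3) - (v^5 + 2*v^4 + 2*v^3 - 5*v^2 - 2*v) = -v^5 - 2*v^4 - 2*v^3 + 4*v^2 + 3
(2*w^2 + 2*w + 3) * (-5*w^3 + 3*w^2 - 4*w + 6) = -10*w^5 - 4*w^4 - 17*w^3 + 13*w^2 + 18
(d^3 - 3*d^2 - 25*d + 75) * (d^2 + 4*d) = d^5 + d^4 - 37*d^3 - 25*d^2 + 300*d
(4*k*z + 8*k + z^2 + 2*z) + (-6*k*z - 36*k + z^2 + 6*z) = -2*k*z - 28*k + 2*z^2 + 8*z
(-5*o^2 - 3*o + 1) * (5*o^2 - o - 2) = -25*o^4 - 10*o^3 + 18*o^2 + 5*o - 2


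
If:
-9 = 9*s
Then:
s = -1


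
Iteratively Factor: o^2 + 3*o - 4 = (o - 1)*(o + 4)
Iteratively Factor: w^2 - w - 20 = (w + 4)*(w - 5)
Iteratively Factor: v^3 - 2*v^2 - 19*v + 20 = (v - 5)*(v^2 + 3*v - 4) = (v - 5)*(v - 1)*(v + 4)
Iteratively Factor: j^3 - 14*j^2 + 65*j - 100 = (j - 4)*(j^2 - 10*j + 25) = (j - 5)*(j - 4)*(j - 5)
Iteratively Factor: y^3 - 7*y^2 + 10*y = (y - 5)*(y^2 - 2*y) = y*(y - 5)*(y - 2)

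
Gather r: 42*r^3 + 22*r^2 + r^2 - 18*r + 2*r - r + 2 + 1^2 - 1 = 42*r^3 + 23*r^2 - 17*r + 2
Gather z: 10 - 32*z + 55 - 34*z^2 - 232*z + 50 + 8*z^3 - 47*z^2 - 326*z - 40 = 8*z^3 - 81*z^2 - 590*z + 75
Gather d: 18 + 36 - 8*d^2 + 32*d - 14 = -8*d^2 + 32*d + 40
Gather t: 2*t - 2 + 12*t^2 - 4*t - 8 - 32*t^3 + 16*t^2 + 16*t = -32*t^3 + 28*t^2 + 14*t - 10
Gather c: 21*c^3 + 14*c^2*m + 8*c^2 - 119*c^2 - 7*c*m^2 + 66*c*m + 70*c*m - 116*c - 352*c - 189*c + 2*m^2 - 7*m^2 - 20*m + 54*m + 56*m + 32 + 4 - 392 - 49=21*c^3 + c^2*(14*m - 111) + c*(-7*m^2 + 136*m - 657) - 5*m^2 + 90*m - 405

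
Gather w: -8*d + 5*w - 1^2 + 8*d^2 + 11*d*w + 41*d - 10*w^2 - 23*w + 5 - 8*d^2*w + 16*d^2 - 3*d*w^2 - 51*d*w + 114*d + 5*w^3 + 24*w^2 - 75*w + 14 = 24*d^2 + 147*d + 5*w^3 + w^2*(14 - 3*d) + w*(-8*d^2 - 40*d - 93) + 18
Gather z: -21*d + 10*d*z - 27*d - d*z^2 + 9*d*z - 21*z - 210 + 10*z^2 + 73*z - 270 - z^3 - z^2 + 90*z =-48*d - z^3 + z^2*(9 - d) + z*(19*d + 142) - 480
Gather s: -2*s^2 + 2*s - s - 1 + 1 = -2*s^2 + s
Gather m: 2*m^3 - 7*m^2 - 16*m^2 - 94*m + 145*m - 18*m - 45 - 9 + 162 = 2*m^3 - 23*m^2 + 33*m + 108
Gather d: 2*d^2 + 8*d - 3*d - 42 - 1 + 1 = 2*d^2 + 5*d - 42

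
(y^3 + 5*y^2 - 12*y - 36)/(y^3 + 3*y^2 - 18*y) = (y + 2)/y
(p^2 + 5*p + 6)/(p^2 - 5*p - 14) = (p + 3)/(p - 7)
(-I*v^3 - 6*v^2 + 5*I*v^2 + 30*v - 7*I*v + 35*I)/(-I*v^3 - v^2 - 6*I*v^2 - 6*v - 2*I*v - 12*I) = (v^2 - v*(5 + 7*I) + 35*I)/(v^2 + 2*v*(3 - I) - 12*I)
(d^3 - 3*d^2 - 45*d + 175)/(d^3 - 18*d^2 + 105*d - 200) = (d + 7)/(d - 8)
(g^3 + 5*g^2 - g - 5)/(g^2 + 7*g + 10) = (g^2 - 1)/(g + 2)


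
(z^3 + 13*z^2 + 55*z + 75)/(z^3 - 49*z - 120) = (z + 5)/(z - 8)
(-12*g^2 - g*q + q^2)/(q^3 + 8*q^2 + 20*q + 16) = (-12*g^2 - g*q + q^2)/(q^3 + 8*q^2 + 20*q + 16)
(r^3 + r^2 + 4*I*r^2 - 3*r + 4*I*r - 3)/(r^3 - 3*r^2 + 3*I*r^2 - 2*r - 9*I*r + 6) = (r^2 + r*(1 + 3*I) + 3*I)/(r^2 + r*(-3 + 2*I) - 6*I)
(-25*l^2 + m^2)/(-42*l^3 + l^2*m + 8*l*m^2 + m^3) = (-25*l^2 + m^2)/(-42*l^3 + l^2*m + 8*l*m^2 + m^3)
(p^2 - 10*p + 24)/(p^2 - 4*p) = (p - 6)/p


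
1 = 1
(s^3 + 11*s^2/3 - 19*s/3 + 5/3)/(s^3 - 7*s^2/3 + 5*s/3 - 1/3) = (s + 5)/(s - 1)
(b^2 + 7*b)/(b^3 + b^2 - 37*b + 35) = b/(b^2 - 6*b + 5)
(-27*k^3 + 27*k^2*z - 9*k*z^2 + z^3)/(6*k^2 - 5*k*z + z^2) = (9*k^2 - 6*k*z + z^2)/(-2*k + z)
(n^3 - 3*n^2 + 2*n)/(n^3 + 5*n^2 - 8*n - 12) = n*(n - 1)/(n^2 + 7*n + 6)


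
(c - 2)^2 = c^2 - 4*c + 4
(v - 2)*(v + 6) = v^2 + 4*v - 12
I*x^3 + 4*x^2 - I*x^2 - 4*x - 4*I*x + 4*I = (x - 2*I)^2*(I*x - I)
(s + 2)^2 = s^2 + 4*s + 4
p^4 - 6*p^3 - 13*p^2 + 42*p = p*(p - 7)*(p - 2)*(p + 3)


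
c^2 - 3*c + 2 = (c - 2)*(c - 1)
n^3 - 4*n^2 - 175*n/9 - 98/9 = (n - 7)*(n + 2/3)*(n + 7/3)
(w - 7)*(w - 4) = w^2 - 11*w + 28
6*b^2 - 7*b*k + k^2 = (-6*b + k)*(-b + k)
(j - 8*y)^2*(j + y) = j^3 - 15*j^2*y + 48*j*y^2 + 64*y^3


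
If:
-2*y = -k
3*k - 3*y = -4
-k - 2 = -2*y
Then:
No Solution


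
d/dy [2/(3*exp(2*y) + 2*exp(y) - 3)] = (-12*exp(y) - 4)*exp(y)/(3*exp(2*y) + 2*exp(y) - 3)^2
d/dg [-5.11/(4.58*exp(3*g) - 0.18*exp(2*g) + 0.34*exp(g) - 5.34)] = (70.2114*exp(2*g) - 1.8396*exp(g) + 1.7374)*exp(g)/(4.58*exp(3*g) - 0.18*exp(2*g) + 0.34*exp(g) - 5.34)^2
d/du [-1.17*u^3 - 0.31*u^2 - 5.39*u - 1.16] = -3.51*u^2 - 0.62*u - 5.39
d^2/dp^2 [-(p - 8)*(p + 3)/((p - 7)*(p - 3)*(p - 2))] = 2*(-p^6 + 15*p^5 + 87*p^4 - 2575*p^3 + 16092*p^2 - 39960*p + 35094)/(p^9 - 36*p^8 + 555*p^7 - 4806*p^6 + 25779*p^5 - 88992*p^4 + 198197*p^3 - 275310*p^2 + 216972*p - 74088)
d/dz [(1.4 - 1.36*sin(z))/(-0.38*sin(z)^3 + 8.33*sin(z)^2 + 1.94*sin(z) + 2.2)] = (-1.0336*sin(z)^3 + 12.9248*sin(z)^2 - 23.324*sin(z) - 5.708)*cos(z)/(0.1444*sin(z)^6 - 6.3308*sin(z)^5 + 67.9145*sin(z)^4 + 30.6484*sin(z)^3 + 40.4156*sin(z)^2 + 8.536*sin(z) + 4.84)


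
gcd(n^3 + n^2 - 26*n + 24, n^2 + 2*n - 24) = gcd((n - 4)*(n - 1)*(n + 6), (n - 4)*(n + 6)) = n^2 + 2*n - 24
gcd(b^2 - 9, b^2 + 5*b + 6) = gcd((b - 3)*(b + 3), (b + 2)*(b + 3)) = b + 3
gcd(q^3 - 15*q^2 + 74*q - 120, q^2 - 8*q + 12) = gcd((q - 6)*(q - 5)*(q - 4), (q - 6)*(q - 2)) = q - 6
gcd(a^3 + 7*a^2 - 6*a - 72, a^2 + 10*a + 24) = a^2 + 10*a + 24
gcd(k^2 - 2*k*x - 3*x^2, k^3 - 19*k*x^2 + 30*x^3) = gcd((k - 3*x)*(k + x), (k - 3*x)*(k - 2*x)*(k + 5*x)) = -k + 3*x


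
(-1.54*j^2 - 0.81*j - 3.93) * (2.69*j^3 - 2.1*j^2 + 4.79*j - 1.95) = -4.1426*j^5 + 1.0551*j^4 - 16.2473*j^3 + 7.3761*j^2 - 17.2452*j + 7.6635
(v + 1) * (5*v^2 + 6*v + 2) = 5*v^3 + 11*v^2 + 8*v + 2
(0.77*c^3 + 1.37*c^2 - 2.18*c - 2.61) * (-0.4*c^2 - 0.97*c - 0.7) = -0.308*c^5 - 1.2949*c^4 - 0.9959*c^3 + 2.1996*c^2 + 4.0577*c + 1.827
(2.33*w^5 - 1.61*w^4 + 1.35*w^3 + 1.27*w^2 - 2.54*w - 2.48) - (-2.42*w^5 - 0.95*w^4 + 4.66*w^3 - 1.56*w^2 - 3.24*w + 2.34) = 4.75*w^5 - 0.66*w^4 - 3.31*w^3 + 2.83*w^2 + 0.7*w - 4.82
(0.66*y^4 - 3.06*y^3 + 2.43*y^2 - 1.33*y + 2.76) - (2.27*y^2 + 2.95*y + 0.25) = 0.66*y^4 - 3.06*y^3 + 0.16*y^2 - 4.28*y + 2.51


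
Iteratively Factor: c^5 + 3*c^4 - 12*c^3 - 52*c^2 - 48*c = (c + 2)*(c^4 + c^3 - 14*c^2 - 24*c) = c*(c + 2)*(c^3 + c^2 - 14*c - 24) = c*(c - 4)*(c + 2)*(c^2 + 5*c + 6) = c*(c - 4)*(c + 2)*(c + 3)*(c + 2)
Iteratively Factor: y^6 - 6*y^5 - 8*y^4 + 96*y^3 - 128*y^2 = (y)*(y^5 - 6*y^4 - 8*y^3 + 96*y^2 - 128*y) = y^2*(y^4 - 6*y^3 - 8*y^2 + 96*y - 128) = y^2*(y - 2)*(y^3 - 4*y^2 - 16*y + 64) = y^2*(y - 4)*(y - 2)*(y^2 - 16) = y^2*(y - 4)*(y - 2)*(y + 4)*(y - 4)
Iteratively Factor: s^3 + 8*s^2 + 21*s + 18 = (s + 3)*(s^2 + 5*s + 6) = (s + 2)*(s + 3)*(s + 3)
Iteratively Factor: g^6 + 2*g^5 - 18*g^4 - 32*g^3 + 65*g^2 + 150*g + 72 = (g + 1)*(g^5 + g^4 - 19*g^3 - 13*g^2 + 78*g + 72) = (g + 1)^2*(g^4 - 19*g^2 + 6*g + 72) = (g - 3)*(g + 1)^2*(g^3 + 3*g^2 - 10*g - 24) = (g - 3)*(g + 1)^2*(g + 2)*(g^2 + g - 12) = (g - 3)^2*(g + 1)^2*(g + 2)*(g + 4)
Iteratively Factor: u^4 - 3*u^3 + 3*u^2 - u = (u - 1)*(u^3 - 2*u^2 + u) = (u - 1)^2*(u^2 - u) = u*(u - 1)^2*(u - 1)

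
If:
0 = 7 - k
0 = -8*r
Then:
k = 7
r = 0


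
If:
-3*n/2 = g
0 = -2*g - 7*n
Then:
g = 0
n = 0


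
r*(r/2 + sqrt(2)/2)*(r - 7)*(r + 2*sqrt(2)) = r^4/2 - 7*r^3/2 + 3*sqrt(2)*r^3/2 - 21*sqrt(2)*r^2/2 + 2*r^2 - 14*r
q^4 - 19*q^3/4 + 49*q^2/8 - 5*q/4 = q*(q - 5/2)*(q - 2)*(q - 1/4)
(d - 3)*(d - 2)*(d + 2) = d^3 - 3*d^2 - 4*d + 12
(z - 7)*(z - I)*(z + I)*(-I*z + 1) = -I*z^4 + z^3 + 7*I*z^3 - 7*z^2 - I*z^2 + z + 7*I*z - 7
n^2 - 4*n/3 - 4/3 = (n - 2)*(n + 2/3)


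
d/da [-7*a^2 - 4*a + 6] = -14*a - 4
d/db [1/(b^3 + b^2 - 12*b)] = (-3*b^2 - 2*b + 12)/(b^2*(b^2 + b - 12)^2)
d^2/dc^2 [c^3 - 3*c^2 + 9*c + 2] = 6*c - 6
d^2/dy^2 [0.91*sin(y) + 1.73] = -0.91*sin(y)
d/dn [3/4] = 0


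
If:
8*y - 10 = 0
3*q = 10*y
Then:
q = 25/6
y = 5/4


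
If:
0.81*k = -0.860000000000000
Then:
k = -1.06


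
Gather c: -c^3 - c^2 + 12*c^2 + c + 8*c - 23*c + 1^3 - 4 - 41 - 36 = -c^3 + 11*c^2 - 14*c - 80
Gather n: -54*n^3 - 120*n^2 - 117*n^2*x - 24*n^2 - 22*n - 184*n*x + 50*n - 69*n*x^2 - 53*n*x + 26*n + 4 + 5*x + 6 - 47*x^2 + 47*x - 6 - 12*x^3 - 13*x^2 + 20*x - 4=-54*n^3 + n^2*(-117*x - 144) + n*(-69*x^2 - 237*x + 54) - 12*x^3 - 60*x^2 + 72*x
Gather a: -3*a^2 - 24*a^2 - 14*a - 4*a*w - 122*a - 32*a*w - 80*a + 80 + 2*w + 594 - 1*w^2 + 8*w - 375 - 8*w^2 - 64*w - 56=-27*a^2 + a*(-36*w - 216) - 9*w^2 - 54*w + 243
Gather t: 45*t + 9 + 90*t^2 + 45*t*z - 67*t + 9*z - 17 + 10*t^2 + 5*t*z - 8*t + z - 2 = 100*t^2 + t*(50*z - 30) + 10*z - 10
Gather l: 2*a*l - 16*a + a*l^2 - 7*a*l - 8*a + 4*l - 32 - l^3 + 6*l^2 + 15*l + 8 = -24*a - l^3 + l^2*(a + 6) + l*(19 - 5*a) - 24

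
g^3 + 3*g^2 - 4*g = g*(g - 1)*(g + 4)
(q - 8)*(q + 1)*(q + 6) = q^3 - q^2 - 50*q - 48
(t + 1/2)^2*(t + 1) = t^3 + 2*t^2 + 5*t/4 + 1/4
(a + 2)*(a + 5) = a^2 + 7*a + 10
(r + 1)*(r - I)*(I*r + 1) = I*r^3 + 2*r^2 + I*r^2 + 2*r - I*r - I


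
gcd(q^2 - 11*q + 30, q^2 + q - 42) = q - 6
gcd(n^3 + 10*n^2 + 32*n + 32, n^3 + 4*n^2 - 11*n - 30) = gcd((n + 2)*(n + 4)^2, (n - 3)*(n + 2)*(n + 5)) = n + 2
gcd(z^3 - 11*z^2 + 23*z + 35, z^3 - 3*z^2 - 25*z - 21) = z^2 - 6*z - 7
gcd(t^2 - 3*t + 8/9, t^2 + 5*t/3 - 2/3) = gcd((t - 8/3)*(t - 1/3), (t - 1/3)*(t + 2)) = t - 1/3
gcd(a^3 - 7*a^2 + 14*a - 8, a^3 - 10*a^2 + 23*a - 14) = a^2 - 3*a + 2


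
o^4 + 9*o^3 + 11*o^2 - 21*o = o*(o - 1)*(o + 3)*(o + 7)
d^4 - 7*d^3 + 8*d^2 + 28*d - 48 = (d - 4)*(d - 3)*(d - 2)*(d + 2)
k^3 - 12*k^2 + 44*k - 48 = (k - 6)*(k - 4)*(k - 2)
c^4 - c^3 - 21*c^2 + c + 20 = (c - 5)*(c - 1)*(c + 1)*(c + 4)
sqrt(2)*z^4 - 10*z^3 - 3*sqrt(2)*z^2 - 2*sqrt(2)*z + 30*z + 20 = (z - 2)*(z + 1)*(z - 5*sqrt(2))*(sqrt(2)*z + sqrt(2))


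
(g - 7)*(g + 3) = g^2 - 4*g - 21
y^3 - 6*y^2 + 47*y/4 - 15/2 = (y - 5/2)*(y - 2)*(y - 3/2)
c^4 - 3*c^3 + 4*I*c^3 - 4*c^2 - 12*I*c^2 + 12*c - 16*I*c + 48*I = (c - 3)*(c - 2)*(c + 2)*(c + 4*I)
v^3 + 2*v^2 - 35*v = v*(v - 5)*(v + 7)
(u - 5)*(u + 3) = u^2 - 2*u - 15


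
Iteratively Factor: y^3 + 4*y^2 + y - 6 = (y + 3)*(y^2 + y - 2) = (y - 1)*(y + 3)*(y + 2)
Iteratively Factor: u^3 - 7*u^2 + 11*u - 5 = (u - 1)*(u^2 - 6*u + 5) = (u - 1)^2*(u - 5)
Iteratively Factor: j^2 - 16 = (j - 4)*(j + 4)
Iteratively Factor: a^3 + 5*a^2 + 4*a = (a + 1)*(a^2 + 4*a) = (a + 1)*(a + 4)*(a)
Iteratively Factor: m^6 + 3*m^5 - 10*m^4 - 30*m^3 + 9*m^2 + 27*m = (m - 3)*(m^5 + 6*m^4 + 8*m^3 - 6*m^2 - 9*m) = m*(m - 3)*(m^4 + 6*m^3 + 8*m^2 - 6*m - 9) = m*(m - 3)*(m + 3)*(m^3 + 3*m^2 - m - 3) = m*(m - 3)*(m + 1)*(m + 3)*(m^2 + 2*m - 3) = m*(m - 3)*(m - 1)*(m + 1)*(m + 3)*(m + 3)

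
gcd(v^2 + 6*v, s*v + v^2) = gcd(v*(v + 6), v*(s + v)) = v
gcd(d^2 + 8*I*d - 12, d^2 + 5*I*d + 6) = d + 6*I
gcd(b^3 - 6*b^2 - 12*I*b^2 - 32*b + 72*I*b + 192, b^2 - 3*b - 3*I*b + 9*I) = 1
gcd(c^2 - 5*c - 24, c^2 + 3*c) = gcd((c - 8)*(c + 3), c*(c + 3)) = c + 3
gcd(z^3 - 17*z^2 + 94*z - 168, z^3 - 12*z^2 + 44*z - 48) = z^2 - 10*z + 24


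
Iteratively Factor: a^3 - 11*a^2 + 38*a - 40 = (a - 4)*(a^2 - 7*a + 10) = (a - 5)*(a - 4)*(a - 2)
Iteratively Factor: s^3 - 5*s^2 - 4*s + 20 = (s + 2)*(s^2 - 7*s + 10) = (s - 2)*(s + 2)*(s - 5)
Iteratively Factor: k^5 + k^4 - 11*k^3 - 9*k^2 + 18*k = (k + 3)*(k^4 - 2*k^3 - 5*k^2 + 6*k) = k*(k + 3)*(k^3 - 2*k^2 - 5*k + 6) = k*(k - 1)*(k + 3)*(k^2 - k - 6) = k*(k - 1)*(k + 2)*(k + 3)*(k - 3)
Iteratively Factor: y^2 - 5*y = (y - 5)*(y)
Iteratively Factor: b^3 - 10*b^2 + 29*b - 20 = (b - 5)*(b^2 - 5*b + 4) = (b - 5)*(b - 4)*(b - 1)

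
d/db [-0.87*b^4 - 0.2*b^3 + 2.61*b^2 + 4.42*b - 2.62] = -3.48*b^3 - 0.6*b^2 + 5.22*b + 4.42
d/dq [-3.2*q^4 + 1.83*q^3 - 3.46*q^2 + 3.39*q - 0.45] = -12.8*q^3 + 5.49*q^2 - 6.92*q + 3.39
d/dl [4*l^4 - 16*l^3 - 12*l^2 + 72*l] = 16*l^3 - 48*l^2 - 24*l + 72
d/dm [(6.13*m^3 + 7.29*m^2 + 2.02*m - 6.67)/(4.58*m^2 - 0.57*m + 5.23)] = (28.0754*m^4 - 6.98819999999999*m^3 + 82.7728*m^2 + 137.3506*m + 6.7627)/(20.9764*m^4 - 5.2212*m^3 + 48.2317*m^2 - 5.9622*m + 27.3529)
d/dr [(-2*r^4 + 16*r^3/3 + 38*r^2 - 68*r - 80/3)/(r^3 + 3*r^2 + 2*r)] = 2*(-3*r^6 - 18*r^5 - 51*r^4 + 236*r^3 + 540*r^2 + 240*r + 80)/(3*r^2*(r^4 + 6*r^3 + 13*r^2 + 12*r + 4))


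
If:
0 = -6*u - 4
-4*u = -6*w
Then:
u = -2/3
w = -4/9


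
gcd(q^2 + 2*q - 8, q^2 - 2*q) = q - 2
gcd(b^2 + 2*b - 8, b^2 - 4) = b - 2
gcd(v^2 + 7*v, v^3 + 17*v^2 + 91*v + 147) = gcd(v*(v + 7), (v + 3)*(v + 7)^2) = v + 7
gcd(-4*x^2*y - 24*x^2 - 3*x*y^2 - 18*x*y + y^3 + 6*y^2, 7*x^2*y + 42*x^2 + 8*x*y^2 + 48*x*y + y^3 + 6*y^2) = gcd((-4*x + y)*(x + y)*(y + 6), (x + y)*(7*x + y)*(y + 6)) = x*y + 6*x + y^2 + 6*y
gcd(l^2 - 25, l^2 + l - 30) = l - 5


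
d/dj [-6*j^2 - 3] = -12*j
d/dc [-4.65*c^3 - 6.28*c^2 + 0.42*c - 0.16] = -13.95*c^2 - 12.56*c + 0.42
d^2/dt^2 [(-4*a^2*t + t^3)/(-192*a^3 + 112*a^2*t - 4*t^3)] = a^2*(-336*a^2 - 72*a*t - 36*t^2)/(-13824*a^6 + 3456*a^5*t + 1440*a^4*t^2 - 280*a^3*t^3 - 60*a^2*t^4 + 6*a*t^5 + t^6)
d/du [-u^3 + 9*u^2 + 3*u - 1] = -3*u^2 + 18*u + 3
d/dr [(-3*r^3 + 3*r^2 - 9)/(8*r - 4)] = 3*(-4*r^3 + 5*r^2 - 2*r + 6)/(4*(4*r^2 - 4*r + 1))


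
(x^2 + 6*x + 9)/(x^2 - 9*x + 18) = (x^2 + 6*x + 9)/(x^2 - 9*x + 18)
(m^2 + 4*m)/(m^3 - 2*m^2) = (m + 4)/(m*(m - 2))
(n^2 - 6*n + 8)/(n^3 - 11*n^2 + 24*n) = (n^2 - 6*n + 8)/(n*(n^2 - 11*n + 24))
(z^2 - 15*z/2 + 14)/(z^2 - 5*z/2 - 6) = (2*z - 7)/(2*z + 3)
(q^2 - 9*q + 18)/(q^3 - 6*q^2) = (q - 3)/q^2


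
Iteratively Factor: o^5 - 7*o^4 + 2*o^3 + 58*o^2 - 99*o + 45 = (o - 1)*(o^4 - 6*o^3 - 4*o^2 + 54*o - 45) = (o - 1)^2*(o^3 - 5*o^2 - 9*o + 45) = (o - 3)*(o - 1)^2*(o^2 - 2*o - 15) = (o - 3)*(o - 1)^2*(o + 3)*(o - 5)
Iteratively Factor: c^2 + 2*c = (c + 2)*(c)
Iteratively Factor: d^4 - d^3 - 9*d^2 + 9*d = (d - 1)*(d^3 - 9*d) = d*(d - 1)*(d^2 - 9) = d*(d - 3)*(d - 1)*(d + 3)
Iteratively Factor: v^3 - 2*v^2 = (v)*(v^2 - 2*v) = v^2*(v - 2)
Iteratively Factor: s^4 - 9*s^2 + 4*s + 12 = (s - 2)*(s^3 + 2*s^2 - 5*s - 6) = (s - 2)*(s + 3)*(s^2 - s - 2) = (s - 2)*(s + 1)*(s + 3)*(s - 2)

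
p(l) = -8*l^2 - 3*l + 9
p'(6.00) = -99.00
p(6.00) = -297.00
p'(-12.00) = 189.00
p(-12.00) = -1107.00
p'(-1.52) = 21.32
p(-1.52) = -4.92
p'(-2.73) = 40.68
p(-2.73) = -42.43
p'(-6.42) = 99.72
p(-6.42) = -301.47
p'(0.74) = -14.84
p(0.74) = 2.40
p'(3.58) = -60.28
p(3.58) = -104.27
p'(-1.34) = 18.44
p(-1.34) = -1.34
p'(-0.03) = -2.52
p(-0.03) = 9.08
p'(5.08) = -84.28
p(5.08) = -212.69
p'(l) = -16*l - 3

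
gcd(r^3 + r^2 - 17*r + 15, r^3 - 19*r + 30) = r^2 + 2*r - 15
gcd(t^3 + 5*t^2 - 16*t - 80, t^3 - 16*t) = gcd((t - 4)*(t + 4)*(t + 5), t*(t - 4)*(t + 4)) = t^2 - 16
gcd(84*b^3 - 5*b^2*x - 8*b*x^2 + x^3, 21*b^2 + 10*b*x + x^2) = 3*b + x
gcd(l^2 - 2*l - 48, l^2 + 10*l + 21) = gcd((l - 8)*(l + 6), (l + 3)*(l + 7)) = 1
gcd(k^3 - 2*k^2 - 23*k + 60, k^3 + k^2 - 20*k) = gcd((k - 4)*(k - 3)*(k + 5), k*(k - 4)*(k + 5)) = k^2 + k - 20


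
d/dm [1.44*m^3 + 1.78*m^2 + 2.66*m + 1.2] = 4.32*m^2 + 3.56*m + 2.66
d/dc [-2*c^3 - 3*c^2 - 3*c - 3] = -6*c^2 - 6*c - 3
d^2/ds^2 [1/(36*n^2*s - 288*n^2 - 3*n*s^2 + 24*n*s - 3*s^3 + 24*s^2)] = 2*((n + 3*s - 8)*(12*n^2*s - 96*n^2 - n*s^2 + 8*n*s - s^3 + 8*s^2) + (12*n^2 - 2*n*s + 8*n - 3*s^2 + 16*s)^2)/(3*(12*n^2*s - 96*n^2 - n*s^2 + 8*n*s - s^3 + 8*s^2)^3)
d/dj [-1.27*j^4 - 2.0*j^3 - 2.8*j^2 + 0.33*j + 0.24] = -5.08*j^3 - 6.0*j^2 - 5.6*j + 0.33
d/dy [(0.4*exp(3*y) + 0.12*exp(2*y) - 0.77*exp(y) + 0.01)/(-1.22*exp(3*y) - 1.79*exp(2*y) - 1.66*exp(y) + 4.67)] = (-0.569600000000001*exp(4*y) - 3.2068*exp(3*y) + 4.0631*exp(2*y) + 1.1566*exp(y) - 3.5793)*exp(y)/(1.4884*exp(6*y) + 4.3676*exp(5*y) + 7.2545*exp(4*y) - 5.452*exp(3*y) - 13.963*exp(2*y) - 15.5044*exp(y) + 21.8089)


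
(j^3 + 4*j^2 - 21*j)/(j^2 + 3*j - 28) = j*(j - 3)/(j - 4)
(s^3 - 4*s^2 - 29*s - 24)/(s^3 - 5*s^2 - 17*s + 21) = (s^2 - 7*s - 8)/(s^2 - 8*s + 7)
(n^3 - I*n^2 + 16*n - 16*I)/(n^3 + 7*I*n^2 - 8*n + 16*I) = (n - 4*I)/(n + 4*I)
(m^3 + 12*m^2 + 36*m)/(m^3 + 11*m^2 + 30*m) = (m + 6)/(m + 5)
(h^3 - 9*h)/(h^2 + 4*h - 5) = h*(h^2 - 9)/(h^2 + 4*h - 5)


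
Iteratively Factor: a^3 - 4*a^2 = (a)*(a^2 - 4*a) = a*(a - 4)*(a)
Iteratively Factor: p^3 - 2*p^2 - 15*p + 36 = (p - 3)*(p^2 + p - 12) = (p - 3)*(p + 4)*(p - 3)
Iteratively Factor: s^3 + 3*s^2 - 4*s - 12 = (s + 2)*(s^2 + s - 6) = (s - 2)*(s + 2)*(s + 3)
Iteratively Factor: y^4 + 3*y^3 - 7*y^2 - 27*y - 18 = (y + 2)*(y^3 + y^2 - 9*y - 9) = (y + 1)*(y + 2)*(y^2 - 9) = (y - 3)*(y + 1)*(y + 2)*(y + 3)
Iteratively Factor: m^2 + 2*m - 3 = (m - 1)*(m + 3)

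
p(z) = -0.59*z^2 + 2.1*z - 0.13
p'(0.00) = 2.10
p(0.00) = -0.13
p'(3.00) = -1.44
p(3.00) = 0.86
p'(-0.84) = 3.09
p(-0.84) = -2.31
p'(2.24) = -0.54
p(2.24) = 1.61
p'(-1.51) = 3.88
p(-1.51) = -4.65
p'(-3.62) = 6.37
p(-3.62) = -15.46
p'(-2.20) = 4.70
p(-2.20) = -7.61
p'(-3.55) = 6.29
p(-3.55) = -15.02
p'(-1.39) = 3.74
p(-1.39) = -4.19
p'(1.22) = 0.66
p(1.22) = 1.55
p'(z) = 2.1 - 1.18*z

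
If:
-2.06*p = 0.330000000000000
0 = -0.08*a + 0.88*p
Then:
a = -1.76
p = -0.16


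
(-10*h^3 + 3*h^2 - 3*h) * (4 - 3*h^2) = 30*h^5 - 9*h^4 - 31*h^3 + 12*h^2 - 12*h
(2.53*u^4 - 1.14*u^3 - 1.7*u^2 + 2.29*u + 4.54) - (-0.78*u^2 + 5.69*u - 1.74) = 2.53*u^4 - 1.14*u^3 - 0.92*u^2 - 3.4*u + 6.28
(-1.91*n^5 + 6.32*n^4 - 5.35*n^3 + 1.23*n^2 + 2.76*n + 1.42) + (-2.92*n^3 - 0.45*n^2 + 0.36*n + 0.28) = -1.91*n^5 + 6.32*n^4 - 8.27*n^3 + 0.78*n^2 + 3.12*n + 1.7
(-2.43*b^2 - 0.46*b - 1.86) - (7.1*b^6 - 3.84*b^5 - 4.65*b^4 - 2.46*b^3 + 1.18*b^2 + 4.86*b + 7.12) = -7.1*b^6 + 3.84*b^5 + 4.65*b^4 + 2.46*b^3 - 3.61*b^2 - 5.32*b - 8.98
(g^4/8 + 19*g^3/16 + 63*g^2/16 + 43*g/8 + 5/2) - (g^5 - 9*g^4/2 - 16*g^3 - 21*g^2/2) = -g^5 + 37*g^4/8 + 275*g^3/16 + 231*g^2/16 + 43*g/8 + 5/2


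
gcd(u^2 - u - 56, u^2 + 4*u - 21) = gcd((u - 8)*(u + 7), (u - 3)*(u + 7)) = u + 7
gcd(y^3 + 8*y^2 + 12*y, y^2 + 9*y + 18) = y + 6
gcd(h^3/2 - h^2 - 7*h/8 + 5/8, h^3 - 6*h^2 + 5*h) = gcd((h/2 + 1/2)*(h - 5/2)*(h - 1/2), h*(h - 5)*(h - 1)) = 1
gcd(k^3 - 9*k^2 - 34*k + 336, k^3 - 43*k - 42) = k^2 - k - 42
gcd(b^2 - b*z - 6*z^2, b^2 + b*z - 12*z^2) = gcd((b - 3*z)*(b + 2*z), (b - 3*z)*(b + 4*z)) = -b + 3*z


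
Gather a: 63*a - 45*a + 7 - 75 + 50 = 18*a - 18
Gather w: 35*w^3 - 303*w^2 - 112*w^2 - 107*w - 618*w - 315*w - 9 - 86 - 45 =35*w^3 - 415*w^2 - 1040*w - 140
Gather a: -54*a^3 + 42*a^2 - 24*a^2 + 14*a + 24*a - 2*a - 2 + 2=-54*a^3 + 18*a^2 + 36*a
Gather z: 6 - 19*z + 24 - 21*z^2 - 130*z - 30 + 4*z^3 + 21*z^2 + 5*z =4*z^3 - 144*z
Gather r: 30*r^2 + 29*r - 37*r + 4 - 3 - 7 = 30*r^2 - 8*r - 6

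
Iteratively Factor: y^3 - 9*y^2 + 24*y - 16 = (y - 4)*(y^2 - 5*y + 4) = (y - 4)*(y - 1)*(y - 4)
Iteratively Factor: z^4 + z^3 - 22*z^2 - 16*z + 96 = (z + 3)*(z^3 - 2*z^2 - 16*z + 32) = (z - 2)*(z + 3)*(z^2 - 16) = (z - 4)*(z - 2)*(z + 3)*(z + 4)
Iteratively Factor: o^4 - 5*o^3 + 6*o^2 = (o)*(o^3 - 5*o^2 + 6*o) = o*(o - 3)*(o^2 - 2*o) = o^2*(o - 3)*(o - 2)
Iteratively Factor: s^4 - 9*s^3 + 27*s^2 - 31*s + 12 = (s - 1)*(s^3 - 8*s^2 + 19*s - 12) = (s - 1)^2*(s^2 - 7*s + 12) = (s - 3)*(s - 1)^2*(s - 4)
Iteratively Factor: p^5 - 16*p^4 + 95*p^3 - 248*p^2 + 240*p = (p)*(p^4 - 16*p^3 + 95*p^2 - 248*p + 240) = p*(p - 4)*(p^3 - 12*p^2 + 47*p - 60) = p*(p - 4)*(p - 3)*(p^2 - 9*p + 20) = p*(p - 4)^2*(p - 3)*(p - 5)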